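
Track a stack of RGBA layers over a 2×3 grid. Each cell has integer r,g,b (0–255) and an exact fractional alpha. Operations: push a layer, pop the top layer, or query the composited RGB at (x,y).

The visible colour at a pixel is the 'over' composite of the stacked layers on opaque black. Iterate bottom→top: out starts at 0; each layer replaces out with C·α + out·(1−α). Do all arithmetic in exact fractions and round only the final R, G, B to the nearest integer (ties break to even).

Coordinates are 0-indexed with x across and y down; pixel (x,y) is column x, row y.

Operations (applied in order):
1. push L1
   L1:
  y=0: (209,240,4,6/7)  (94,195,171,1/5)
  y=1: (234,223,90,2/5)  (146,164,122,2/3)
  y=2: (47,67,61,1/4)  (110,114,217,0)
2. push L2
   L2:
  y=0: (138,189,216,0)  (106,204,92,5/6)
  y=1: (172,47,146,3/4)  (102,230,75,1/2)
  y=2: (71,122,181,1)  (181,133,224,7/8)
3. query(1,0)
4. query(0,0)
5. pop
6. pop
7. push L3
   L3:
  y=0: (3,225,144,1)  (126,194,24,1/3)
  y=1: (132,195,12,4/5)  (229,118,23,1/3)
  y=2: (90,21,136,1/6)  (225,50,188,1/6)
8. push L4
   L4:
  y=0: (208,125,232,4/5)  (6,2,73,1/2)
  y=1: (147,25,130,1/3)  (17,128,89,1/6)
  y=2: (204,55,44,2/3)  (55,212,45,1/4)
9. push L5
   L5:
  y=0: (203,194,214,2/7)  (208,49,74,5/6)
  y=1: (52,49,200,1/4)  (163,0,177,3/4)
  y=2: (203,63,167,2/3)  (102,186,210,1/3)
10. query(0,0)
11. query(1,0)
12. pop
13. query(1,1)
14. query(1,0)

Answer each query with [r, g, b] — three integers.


(1,0) stack=L1,L2; from [0,0,0]:
+L1 (α=1/5) → [94/5, 39, 171/5]
+L2 (α=5/6) → [1372/15, 353/2, 2471/30]
= [91, 176, 82]

(0,0) stack=L1,L2; from [0,0,0]:
after L1 α=6/7: [1254/7, 1440/7, 24/7]
after L2 α=0: [1254/7, 1440/7, 24/7]
= [179, 206, 3]

query (0,0) [L3,L4,L5] — begin 0,0,0
after L3 α=1: [3, 225, 144]
after L4 α=4/5: [167, 145, 1072/5]
after L5 α=2/7: [1241/7, 159, 1500/7]
→ [177, 159, 214]

query (1,0) [L3,L4,L5] — begin 0,0,0
+L3 (α=1/3) → [42, 194/3, 8]
+L4 (α=1/2) → [24, 100/3, 81/2]
+L5 (α=5/6) → [532/3, 835/18, 821/12]
= [177, 46, 68]

at x=1,y=1 over L3,L4:
L3 α=1/3: [229/3, 118/3, 23/3]
L4 α=1/6: [598/9, 487/9, 191/9]
rounded: [66, 54, 21]

(1,0) stack=L3,L4; from [0,0,0]:
L3 α=1/3: [42, 194/3, 8]
L4 α=1/2: [24, 100/3, 81/2]
= [24, 33, 40]


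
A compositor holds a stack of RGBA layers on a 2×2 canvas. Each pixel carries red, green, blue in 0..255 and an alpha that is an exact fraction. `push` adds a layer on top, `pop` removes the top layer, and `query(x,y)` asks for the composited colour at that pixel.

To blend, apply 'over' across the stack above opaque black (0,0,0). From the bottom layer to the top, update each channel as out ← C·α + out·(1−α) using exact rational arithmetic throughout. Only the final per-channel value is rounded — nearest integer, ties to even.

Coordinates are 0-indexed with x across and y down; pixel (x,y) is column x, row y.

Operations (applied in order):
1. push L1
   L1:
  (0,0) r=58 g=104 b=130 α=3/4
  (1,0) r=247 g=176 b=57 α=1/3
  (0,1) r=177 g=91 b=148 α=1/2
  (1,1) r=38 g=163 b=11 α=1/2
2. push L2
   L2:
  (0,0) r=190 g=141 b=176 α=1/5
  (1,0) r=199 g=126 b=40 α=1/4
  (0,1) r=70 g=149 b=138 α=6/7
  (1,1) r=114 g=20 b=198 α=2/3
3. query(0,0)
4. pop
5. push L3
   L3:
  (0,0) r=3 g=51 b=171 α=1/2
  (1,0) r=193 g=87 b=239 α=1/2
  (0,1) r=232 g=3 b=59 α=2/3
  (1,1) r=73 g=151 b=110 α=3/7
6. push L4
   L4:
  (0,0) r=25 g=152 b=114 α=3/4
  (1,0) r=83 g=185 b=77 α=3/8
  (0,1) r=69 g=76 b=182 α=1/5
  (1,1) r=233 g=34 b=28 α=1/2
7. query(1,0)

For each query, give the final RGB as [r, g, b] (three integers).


at x=0,y=0 over L1,L2:
after L1 α=3/4: [87/2, 78, 195/2]
after L2 α=1/5: [364/5, 453/5, 566/5]
rounded: [73, 91, 113]

at x=1,y=0 over L1,L3,L4:
after L1 α=1/3: [247/3, 176/3, 19]
after L3 α=1/2: [413/3, 437/6, 129]
after L4 α=3/8: [703/6, 5515/48, 219/2]
rounded: [117, 115, 110]


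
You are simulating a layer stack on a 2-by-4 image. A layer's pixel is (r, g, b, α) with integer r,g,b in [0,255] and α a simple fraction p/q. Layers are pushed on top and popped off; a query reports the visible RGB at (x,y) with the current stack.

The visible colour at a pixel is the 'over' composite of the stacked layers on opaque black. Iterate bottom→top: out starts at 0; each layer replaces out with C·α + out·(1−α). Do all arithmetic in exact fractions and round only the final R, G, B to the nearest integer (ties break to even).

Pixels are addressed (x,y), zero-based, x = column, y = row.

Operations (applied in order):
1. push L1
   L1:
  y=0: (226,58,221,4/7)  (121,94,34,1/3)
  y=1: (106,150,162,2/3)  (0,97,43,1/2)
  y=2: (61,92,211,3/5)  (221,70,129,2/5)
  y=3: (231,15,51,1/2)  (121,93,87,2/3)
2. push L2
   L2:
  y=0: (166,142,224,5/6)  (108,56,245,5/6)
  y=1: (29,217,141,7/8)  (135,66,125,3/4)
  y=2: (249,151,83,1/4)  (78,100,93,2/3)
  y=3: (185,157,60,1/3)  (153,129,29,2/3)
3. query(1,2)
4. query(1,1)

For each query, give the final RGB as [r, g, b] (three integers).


query (1,2) [L1,L2] — begin 0,0,0
after L1 α=2/5: [442/5, 28, 258/5]
after L2 α=2/3: [1222/15, 76, 396/5]
= [81, 76, 79]

query (1,1) [L1,L2] — begin 0,0,0
L1 α=1/2: [0, 97/2, 43/2]
L2 α=3/4: [405/4, 493/8, 793/8]
→ [101, 62, 99]


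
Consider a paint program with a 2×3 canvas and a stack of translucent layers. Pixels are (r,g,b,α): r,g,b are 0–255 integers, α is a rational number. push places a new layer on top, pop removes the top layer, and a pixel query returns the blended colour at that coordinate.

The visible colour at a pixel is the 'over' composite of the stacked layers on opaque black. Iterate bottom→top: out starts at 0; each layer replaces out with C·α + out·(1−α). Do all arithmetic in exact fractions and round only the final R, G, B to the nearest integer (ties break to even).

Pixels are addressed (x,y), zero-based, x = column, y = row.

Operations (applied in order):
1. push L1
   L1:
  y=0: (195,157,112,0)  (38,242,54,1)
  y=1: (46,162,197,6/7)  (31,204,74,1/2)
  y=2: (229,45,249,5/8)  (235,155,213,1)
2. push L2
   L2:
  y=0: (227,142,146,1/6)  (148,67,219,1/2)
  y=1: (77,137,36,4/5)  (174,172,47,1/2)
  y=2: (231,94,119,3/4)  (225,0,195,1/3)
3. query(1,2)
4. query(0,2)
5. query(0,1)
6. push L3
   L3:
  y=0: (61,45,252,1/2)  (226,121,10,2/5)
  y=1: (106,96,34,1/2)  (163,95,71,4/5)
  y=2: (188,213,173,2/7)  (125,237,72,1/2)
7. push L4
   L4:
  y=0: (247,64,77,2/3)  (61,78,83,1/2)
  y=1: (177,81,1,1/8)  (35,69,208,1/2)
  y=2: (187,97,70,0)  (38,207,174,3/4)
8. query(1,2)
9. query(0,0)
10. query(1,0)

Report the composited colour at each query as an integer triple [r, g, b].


query (1,2) [L1,L2] — begin 0,0,0
+L1 (α=1) → [235, 155, 213]
+L2 (α=1/3) → [695/3, 310/3, 207]
= [232, 103, 207]

at x=0,y=2 over L1,L2:
+L1 (α=5/8) → [1145/8, 225/8, 1245/8]
+L2 (α=3/4) → [6689/32, 2481/32, 4101/32]
= [209, 78, 128]

query (0,1) [L1,L2] — begin 0,0,0
after L1 α=6/7: [276/7, 972/7, 1182/7]
after L2 α=4/5: [2432/35, 4808/35, 438/7]
rounded: [69, 137, 63]

query (1,2) [L1,L2,L3,L4] — begin 0,0,0
+L1 (α=1) → [235, 155, 213]
+L2 (α=1/3) → [695/3, 310/3, 207]
+L3 (α=1/2) → [535/3, 1021/6, 279/2]
+L4 (α=3/4) → [877/12, 4747/24, 1323/8]
rounded: [73, 198, 165]

query (0,0) [L1,L2,L3,L4] — begin 0,0,0
L1 α=0: [0, 0, 0]
L2 α=1/6: [227/6, 71/3, 73/3]
L3 α=1/2: [593/12, 103/3, 829/6]
L4 α=2/3: [6521/36, 487/9, 1753/18]
= [181, 54, 97]

query (1,0) [L1,L2,L3,L4] — begin 0,0,0
L1 α=1: [38, 242, 54]
L2 α=1/2: [93, 309/2, 273/2]
L3 α=2/5: [731/5, 1411/10, 859/10]
L4 α=1/2: [518/5, 2191/20, 1689/20]
rounded: [104, 110, 84]


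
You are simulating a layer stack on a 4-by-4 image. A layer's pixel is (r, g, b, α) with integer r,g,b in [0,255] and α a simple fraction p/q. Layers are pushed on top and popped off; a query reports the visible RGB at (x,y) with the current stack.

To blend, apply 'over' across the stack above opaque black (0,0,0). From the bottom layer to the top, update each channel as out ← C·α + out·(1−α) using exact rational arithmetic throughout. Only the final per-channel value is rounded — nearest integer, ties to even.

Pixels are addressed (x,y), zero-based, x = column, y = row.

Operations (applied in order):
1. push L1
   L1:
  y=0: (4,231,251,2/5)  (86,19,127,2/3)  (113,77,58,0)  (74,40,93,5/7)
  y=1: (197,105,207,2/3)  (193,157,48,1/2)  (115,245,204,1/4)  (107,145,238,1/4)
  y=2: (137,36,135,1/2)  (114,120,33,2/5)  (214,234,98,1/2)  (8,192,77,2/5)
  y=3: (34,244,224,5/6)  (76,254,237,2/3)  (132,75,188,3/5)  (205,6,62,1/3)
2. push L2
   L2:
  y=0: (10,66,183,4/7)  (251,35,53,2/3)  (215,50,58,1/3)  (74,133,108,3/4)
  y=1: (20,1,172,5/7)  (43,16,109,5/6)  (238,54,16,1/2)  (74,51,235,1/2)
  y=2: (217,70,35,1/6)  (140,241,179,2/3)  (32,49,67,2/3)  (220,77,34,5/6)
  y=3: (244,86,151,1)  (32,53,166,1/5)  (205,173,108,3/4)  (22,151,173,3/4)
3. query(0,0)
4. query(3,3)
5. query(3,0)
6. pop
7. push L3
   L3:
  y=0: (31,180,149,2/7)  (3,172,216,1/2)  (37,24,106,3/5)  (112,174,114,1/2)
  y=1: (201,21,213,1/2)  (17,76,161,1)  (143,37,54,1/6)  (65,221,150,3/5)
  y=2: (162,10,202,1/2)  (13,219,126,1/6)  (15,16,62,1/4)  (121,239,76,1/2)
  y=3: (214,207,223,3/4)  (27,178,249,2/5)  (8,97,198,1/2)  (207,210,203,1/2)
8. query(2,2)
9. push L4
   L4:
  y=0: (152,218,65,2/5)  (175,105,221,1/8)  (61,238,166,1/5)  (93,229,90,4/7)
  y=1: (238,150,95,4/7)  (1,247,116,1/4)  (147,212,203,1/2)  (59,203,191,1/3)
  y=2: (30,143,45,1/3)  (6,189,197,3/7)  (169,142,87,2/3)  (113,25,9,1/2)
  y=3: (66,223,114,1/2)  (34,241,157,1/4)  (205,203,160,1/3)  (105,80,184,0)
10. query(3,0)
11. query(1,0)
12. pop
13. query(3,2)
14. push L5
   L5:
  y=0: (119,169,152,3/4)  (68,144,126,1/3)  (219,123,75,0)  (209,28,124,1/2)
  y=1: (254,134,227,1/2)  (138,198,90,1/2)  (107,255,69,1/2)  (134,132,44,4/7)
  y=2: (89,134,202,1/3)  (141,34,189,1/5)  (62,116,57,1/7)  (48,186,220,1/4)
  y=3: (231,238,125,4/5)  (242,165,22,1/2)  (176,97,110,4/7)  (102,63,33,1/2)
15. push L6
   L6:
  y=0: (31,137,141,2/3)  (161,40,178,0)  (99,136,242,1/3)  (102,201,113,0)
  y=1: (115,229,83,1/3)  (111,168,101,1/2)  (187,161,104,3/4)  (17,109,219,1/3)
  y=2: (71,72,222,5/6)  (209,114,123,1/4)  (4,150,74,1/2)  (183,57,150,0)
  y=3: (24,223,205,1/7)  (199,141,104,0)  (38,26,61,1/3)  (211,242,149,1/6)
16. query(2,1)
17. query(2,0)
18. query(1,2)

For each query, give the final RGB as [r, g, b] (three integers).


at x=0,y=0 over L1,L2:
L1 α=2/5: [8/5, 462/5, 502/5]
L2 α=4/7: [32/5, 2706/35, 738/5]
rounded: [6, 77, 148]

query (3,3) [L1,L2] — begin 0,0,0
+L1 (α=1/3) → [205/3, 2, 62/3]
+L2 (α=3/4) → [403/12, 455/4, 1619/12]
→ [34, 114, 135]

query (3,0) [L1,L2] — begin 0,0,0
after L1 α=5/7: [370/7, 200/7, 465/7]
after L2 α=3/4: [481/7, 2993/28, 2733/28]
→ [69, 107, 98]

query (2,2) [L1,L3] — begin 0,0,0
after L1 α=1/2: [107, 117, 49]
after L3 α=1/4: [84, 367/4, 209/4]
rounded: [84, 92, 52]

(3,0) stack=L1,L3,L4; from [0,0,0]:
after L1 α=5/7: [370/7, 200/7, 465/7]
after L3 α=1/2: [577/7, 709/7, 1263/14]
after L4 α=4/7: [4335/49, 8539/49, 8829/98]
→ [88, 174, 90]

query (1,0) [L1,L3,L4] — begin 0,0,0
after L1 α=2/3: [172/3, 38/3, 254/3]
after L3 α=1/2: [181/6, 277/3, 451/3]
after L4 α=1/8: [2317/48, 1127/12, 955/6]
rounded: [48, 94, 159]

query (3,2) [L1,L3] — begin 0,0,0
after L1 α=2/5: [16/5, 384/5, 154/5]
after L3 α=1/2: [621/10, 1579/10, 267/5]
rounded: [62, 158, 53]

query (2,1) [L1,L3,L5,L6] — begin 0,0,0
+L1 (α=1/4) → [115/4, 245/4, 51]
+L3 (α=1/6) → [1147/24, 1373/24, 103/2]
+L5 (α=1/2) → [3715/48, 7493/48, 241/4]
+L6 (α=3/4) → [30643/192, 30677/192, 1489/16]
rounded: [160, 160, 93]

(2,0) stack=L1,L3,L5,L6; from [0,0,0]:
after L1 α=0: [0, 0, 0]
after L3 α=3/5: [111/5, 72/5, 318/5]
after L5 α=0: [111/5, 72/5, 318/5]
after L6 α=1/3: [239/5, 824/15, 1846/15]
rounded: [48, 55, 123]

(1,2) stack=L1,L3,L5,L6; from [0,0,0]:
+L1 (α=2/5) → [228/5, 48, 66/5]
+L3 (α=1/6) → [241/6, 153/2, 32]
+L5 (α=1/5) → [181/3, 68, 317/5]
+L6 (α=1/4) → [195/2, 159/2, 783/10]
→ [98, 80, 78]


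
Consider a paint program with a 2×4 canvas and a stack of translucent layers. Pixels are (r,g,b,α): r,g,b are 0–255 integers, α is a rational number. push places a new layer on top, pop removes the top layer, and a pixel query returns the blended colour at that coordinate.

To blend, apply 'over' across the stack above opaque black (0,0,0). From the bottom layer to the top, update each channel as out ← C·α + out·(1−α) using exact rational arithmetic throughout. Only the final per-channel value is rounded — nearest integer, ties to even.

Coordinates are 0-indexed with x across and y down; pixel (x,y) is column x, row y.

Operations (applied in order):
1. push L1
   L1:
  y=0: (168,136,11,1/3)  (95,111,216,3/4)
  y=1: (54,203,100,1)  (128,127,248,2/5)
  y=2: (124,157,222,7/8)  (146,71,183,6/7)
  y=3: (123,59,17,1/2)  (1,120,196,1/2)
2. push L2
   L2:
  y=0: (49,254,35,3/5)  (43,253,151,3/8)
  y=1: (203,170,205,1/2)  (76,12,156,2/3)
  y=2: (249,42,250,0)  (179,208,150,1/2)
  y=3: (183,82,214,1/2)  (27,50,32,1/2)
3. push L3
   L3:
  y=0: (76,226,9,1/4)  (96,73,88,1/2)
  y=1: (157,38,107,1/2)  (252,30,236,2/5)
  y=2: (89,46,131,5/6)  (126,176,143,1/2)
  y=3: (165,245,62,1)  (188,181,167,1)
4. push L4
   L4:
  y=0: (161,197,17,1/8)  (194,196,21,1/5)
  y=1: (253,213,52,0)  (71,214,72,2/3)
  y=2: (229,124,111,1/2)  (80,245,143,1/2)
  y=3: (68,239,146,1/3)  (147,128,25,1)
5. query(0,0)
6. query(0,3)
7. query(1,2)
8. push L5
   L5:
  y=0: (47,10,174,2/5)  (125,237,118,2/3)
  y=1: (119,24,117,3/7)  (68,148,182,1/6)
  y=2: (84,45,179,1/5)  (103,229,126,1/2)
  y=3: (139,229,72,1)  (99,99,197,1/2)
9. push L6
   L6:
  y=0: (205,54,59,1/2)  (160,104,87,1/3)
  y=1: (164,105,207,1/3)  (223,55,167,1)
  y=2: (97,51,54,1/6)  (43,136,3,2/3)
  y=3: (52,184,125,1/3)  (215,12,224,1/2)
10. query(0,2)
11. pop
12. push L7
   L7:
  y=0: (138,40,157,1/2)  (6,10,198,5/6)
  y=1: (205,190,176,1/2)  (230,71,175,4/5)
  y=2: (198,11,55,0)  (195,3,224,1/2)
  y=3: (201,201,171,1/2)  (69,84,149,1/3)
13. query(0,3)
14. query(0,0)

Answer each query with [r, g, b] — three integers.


at x=0,y=0 over L1,L2,L3,L4:
after L1 α=1/3: [56, 136/3, 11/3]
after L2 α=3/5: [259/5, 2558/15, 337/15]
after L3 α=1/4: [1157/20, 922/5, 191/10]
after L4 α=1/8: [11319/160, 7439/40, 1507/80]
→ [71, 186, 19]

at x=0,y=3 over L1,L2,L3,L4:
after L1 α=1/2: [123/2, 59/2, 17/2]
after L2 α=1/2: [489/4, 223/4, 445/4]
after L3 α=1: [165, 245, 62]
after L4 α=1/3: [398/3, 243, 90]
→ [133, 243, 90]

(1,2) stack=L1,L2,L3,L4; from [0,0,0]:
after L1 α=6/7: [876/7, 426/7, 1098/7]
after L2 α=1/2: [2129/14, 941/7, 1074/7]
after L3 α=1/2: [3893/28, 2173/14, 2075/14]
after L4 α=1/2: [6133/56, 5603/28, 4077/28]
→ [110, 200, 146]

(0,2) stack=L1,L2,L3,L4,L5,L6; from [0,0,0]:
after L1 α=7/8: [217/2, 1099/8, 777/4]
after L2 α=0: [217/2, 1099/8, 777/4]
after L3 α=5/6: [369/4, 2939/48, 3397/24]
after L4 α=1/2: [1285/8, 8891/96, 6061/48]
after L5 α=1/5: [1453/10, 9971/120, 8209/60]
after L6 α=1/6: [549/4, 11195/144, 8857/72]
= [137, 78, 123]

query (0,3) [L1,L2,L3,L4,L5,L7] — begin 0,0,0
after L1 α=1/2: [123/2, 59/2, 17/2]
after L2 α=1/2: [489/4, 223/4, 445/4]
after L3 α=1: [165, 245, 62]
after L4 α=1/3: [398/3, 243, 90]
after L5 α=1: [139, 229, 72]
after L7 α=1/2: [170, 215, 243/2]
→ [170, 215, 122]

(0,0) stack=L1,L2,L3,L4,L5,L7; from [0,0,0]:
+L1 (α=1/3) → [56, 136/3, 11/3]
+L2 (α=3/5) → [259/5, 2558/15, 337/15]
+L3 (α=1/4) → [1157/20, 922/5, 191/10]
+L4 (α=1/8) → [11319/160, 7439/40, 1507/80]
+L5 (α=2/5) → [48997/800, 23117/200, 32361/400]
+L7 (α=1/2) → [159397/1600, 31117/400, 95161/800]
→ [100, 78, 119]


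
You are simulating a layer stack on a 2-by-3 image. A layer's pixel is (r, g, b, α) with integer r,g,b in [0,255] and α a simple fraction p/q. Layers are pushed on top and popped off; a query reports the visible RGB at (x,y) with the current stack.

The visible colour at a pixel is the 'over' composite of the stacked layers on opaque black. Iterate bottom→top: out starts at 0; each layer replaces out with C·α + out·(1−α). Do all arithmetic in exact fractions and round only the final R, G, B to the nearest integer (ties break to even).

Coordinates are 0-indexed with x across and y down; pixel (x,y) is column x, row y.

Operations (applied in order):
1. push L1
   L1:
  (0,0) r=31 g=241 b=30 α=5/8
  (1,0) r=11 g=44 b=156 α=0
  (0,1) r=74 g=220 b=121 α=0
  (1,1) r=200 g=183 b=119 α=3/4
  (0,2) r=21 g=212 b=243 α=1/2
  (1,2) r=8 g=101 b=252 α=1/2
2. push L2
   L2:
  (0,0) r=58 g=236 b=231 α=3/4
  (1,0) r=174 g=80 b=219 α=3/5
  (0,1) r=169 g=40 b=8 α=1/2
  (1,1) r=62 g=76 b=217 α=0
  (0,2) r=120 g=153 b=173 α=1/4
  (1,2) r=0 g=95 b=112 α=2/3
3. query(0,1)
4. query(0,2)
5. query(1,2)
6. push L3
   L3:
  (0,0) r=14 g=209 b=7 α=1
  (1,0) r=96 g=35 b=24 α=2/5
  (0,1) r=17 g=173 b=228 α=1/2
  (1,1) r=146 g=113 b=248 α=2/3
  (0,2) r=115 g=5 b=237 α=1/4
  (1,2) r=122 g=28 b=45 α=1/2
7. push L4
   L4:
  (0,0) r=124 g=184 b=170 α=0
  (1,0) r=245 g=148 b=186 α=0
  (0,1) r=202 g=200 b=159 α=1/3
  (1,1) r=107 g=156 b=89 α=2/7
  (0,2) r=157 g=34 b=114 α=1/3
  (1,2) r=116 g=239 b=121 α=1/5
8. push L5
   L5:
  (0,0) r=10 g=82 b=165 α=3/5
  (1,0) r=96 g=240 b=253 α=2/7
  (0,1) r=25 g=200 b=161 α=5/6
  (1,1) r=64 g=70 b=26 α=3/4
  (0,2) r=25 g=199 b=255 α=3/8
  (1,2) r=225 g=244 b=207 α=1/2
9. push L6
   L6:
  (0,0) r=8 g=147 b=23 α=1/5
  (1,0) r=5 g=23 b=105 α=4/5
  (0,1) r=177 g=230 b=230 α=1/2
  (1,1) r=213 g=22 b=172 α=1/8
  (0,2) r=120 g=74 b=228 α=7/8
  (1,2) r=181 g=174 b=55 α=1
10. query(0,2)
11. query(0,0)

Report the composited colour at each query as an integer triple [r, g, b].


(0,1) stack=L1,L2; from [0,0,0]:
L1 α=0: [0, 0, 0]
L2 α=1/2: [169/2, 20, 4]
→ [84, 20, 4]

query (0,2) [L1,L2] — begin 0,0,0
+L1 (α=1/2) → [21/2, 106, 243/2]
+L2 (α=1/4) → [303/8, 471/4, 1075/8]
= [38, 118, 134]

at x=1,y=2 over L1,L2:
L1 α=1/2: [4, 101/2, 126]
L2 α=2/3: [4/3, 481/6, 350/3]
→ [1, 80, 117]

query (0,2) [L1,L2,L3,L4,L5,L6] — begin 0,0,0
+L1 (α=1/2) → [21/2, 106, 243/2]
+L2 (α=1/4) → [303/8, 471/4, 1075/8]
+L3 (α=1/4) → [1829/32, 1433/16, 5121/32]
+L4 (α=1/3) → [1447/16, 1705/24, 2315/16]
+L5 (α=3/8) → [8435/128, 22853/192, 23815/128]
+L6 (α=7/8) → [115955/1024, 122309/1536, 228103/1024]
→ [113, 80, 223]

(0,0) stack=L1,L2,L3,L4,L5,L6; from [0,0,0]:
after L1 α=5/8: [155/8, 1205/8, 75/4]
after L2 α=3/4: [1547/32, 6869/32, 2847/16]
after L3 α=1: [14, 209, 7]
after L4 α=0: [14, 209, 7]
after L5 α=3/5: [58/5, 664/5, 509/5]
after L6 α=1/5: [272/25, 3391/25, 2151/25]
rounded: [11, 136, 86]


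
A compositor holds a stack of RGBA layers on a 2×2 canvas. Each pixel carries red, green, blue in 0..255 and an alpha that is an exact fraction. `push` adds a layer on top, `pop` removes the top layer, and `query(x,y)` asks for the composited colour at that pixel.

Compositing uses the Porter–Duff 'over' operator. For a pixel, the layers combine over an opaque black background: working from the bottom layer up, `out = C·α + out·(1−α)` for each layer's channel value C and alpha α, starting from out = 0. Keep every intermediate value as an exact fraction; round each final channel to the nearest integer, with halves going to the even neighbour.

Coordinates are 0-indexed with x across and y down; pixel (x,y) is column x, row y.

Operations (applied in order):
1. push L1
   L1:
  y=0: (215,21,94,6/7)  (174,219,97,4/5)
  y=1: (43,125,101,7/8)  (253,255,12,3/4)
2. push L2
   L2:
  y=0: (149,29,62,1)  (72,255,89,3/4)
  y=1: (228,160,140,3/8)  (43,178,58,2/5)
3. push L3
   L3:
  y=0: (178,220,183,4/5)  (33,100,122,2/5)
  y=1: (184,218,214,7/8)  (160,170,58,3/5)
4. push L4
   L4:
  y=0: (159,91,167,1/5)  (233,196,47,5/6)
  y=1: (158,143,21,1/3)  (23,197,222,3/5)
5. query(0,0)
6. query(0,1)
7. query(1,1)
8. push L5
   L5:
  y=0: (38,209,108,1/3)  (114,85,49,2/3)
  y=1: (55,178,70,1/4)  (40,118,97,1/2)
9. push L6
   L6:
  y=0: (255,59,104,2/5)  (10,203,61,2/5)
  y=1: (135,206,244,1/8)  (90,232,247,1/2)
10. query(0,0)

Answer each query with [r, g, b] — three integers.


(0,0) stack=L1,L2,L3,L4; from [0,0,0]:
L1 α=6/7: [1290/7, 18, 564/7]
L2 α=1: [149, 29, 62]
L3 α=4/5: [861/5, 909/5, 794/5]
L4 α=1/5: [4239/25, 4091/25, 4011/25]
→ [170, 164, 160]

at x=0,y=1 over L1,L2,L3,L4:
+L1 (α=7/8) → [301/8, 875/8, 707/8]
+L2 (α=3/8) → [6977/64, 8215/64, 6895/64]
+L3 (α=7/8) → [89409/512, 105879/512, 102767/512]
+L4 (α=1/3) → [129857/768, 142487/768, 108143/768]
= [169, 186, 141]

at x=1,y=1 over L1,L2,L3,L4:
after L1 α=3/4: [759/4, 765/4, 9]
after L2 α=2/5: [2621/20, 3719/20, 143/5]
after L3 α=3/5: [7421/50, 8819/50, 1156/25]
after L4 α=3/5: [9146/125, 23594/125, 18962/125]
= [73, 189, 152]

at x=0,y=0 over L1,L2,L3,L4,L5,L6:
L1 α=6/7: [1290/7, 18, 564/7]
L2 α=1: [149, 29, 62]
L3 α=4/5: [861/5, 909/5, 794/5]
L4 α=1/5: [4239/25, 4091/25, 4011/25]
L5 α=1/3: [9428/75, 4469/25, 3574/25]
L6 α=2/5: [22178/125, 16357/125, 15922/125]
rounded: [177, 131, 127]


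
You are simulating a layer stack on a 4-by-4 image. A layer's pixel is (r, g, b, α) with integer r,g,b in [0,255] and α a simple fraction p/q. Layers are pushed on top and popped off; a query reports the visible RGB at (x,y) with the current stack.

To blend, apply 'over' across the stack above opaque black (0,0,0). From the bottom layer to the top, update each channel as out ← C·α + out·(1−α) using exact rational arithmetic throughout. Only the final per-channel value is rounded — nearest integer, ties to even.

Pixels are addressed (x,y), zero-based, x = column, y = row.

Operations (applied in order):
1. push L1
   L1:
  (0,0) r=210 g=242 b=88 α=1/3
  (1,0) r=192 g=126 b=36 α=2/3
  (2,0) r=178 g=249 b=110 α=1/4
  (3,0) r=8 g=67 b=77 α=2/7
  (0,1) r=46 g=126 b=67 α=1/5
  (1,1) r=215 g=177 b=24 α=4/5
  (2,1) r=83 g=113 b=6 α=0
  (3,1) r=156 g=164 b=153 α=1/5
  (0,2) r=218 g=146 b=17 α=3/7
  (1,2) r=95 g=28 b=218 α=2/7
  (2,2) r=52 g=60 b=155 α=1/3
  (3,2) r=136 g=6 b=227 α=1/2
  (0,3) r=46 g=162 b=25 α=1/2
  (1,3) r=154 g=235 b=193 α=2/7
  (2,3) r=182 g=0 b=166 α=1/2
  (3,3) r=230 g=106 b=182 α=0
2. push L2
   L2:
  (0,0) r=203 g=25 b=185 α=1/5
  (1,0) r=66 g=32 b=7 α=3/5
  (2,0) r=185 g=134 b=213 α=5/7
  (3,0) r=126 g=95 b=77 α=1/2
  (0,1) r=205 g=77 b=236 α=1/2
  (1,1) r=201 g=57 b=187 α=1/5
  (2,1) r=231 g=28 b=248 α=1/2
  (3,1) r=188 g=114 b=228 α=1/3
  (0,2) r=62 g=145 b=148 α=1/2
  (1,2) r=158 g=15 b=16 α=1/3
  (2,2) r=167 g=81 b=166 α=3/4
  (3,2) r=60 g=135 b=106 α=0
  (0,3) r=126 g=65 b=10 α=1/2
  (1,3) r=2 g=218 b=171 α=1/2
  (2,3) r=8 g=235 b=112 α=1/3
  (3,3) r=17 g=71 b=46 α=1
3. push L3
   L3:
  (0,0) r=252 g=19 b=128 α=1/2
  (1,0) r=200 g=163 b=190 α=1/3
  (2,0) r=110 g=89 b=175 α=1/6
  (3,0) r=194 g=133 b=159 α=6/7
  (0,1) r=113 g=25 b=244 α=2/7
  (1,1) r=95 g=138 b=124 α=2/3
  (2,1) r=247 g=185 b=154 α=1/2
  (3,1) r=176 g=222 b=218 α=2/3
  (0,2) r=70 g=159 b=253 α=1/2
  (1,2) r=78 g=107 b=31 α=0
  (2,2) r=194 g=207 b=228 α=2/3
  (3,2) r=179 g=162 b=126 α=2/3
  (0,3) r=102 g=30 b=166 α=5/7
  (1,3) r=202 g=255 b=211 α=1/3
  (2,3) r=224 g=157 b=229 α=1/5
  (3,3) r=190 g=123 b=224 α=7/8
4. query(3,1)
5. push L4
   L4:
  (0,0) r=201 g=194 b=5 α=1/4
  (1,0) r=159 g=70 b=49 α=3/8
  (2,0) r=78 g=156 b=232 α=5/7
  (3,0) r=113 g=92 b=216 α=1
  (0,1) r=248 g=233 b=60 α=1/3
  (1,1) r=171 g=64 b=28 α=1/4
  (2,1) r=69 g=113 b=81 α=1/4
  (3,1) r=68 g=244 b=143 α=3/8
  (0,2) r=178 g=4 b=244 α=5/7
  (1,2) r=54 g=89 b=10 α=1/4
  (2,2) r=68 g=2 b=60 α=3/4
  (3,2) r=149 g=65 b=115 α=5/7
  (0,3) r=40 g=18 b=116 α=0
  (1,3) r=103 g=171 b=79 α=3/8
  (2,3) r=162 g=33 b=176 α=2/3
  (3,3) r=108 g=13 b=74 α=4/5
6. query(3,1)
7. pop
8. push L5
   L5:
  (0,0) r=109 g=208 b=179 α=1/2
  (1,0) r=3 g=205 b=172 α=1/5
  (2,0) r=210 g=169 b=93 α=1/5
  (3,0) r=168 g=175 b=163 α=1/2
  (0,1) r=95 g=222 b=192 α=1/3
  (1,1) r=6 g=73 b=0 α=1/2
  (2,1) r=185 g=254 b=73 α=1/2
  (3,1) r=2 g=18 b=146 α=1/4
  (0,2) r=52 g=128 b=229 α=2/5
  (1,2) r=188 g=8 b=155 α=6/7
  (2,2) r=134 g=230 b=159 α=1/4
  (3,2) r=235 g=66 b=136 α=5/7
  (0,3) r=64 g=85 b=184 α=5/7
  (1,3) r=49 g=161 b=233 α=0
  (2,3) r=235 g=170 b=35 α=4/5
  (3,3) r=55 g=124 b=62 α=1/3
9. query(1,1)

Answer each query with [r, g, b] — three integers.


query (3,1) [L1,L2,L3] — begin 0,0,0
+L1 (α=1/5) → [156/5, 164/5, 153/5]
+L2 (α=1/3) → [1252/15, 898/15, 482/5]
+L3 (α=2/3) → [6532/45, 7558/45, 2662/15]
→ [145, 168, 177]

(3,1) stack=L1,L2,L3,L4; from [0,0,0]:
L1 α=1/5: [156/5, 164/5, 153/5]
L2 α=1/3: [1252/15, 898/15, 482/5]
L3 α=2/3: [6532/45, 7558/45, 2662/15]
L4 α=3/8: [1046/9, 7073/36, 3949/24]
= [116, 196, 165]

(1,1) stack=L1,L2,L3,L5; from [0,0,0]:
+L1 (α=4/5) → [172, 708/5, 96/5]
+L2 (α=1/5) → [889/5, 3117/25, 1319/25]
+L3 (α=2/3) → [613/5, 3339/25, 7519/75]
+L5 (α=1/2) → [643/10, 2582/25, 7519/150]
= [64, 103, 50]


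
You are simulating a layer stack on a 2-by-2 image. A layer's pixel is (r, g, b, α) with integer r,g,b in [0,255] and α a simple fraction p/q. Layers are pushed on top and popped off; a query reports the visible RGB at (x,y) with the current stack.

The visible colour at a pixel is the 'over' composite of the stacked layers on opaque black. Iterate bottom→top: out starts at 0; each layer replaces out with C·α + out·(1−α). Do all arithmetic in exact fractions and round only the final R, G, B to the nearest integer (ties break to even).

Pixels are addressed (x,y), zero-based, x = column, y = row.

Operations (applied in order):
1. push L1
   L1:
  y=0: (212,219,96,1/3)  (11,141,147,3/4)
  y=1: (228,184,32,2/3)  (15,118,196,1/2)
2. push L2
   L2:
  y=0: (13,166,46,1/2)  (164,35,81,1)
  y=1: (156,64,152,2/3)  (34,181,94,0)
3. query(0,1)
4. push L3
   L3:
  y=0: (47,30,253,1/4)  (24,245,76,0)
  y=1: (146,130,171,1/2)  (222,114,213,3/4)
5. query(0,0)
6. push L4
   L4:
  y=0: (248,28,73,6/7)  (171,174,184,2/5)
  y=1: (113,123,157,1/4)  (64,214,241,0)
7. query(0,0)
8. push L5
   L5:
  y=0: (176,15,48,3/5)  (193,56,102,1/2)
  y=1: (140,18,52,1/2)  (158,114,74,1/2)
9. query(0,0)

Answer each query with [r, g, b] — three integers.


at x=0,y=1 over L1,L2:
+L1 (α=2/3) → [152, 368/3, 64/3]
+L2 (α=2/3) → [464/3, 752/9, 976/9]
rounded: [155, 84, 108]

(0,0) stack=L1,L2,L3; from [0,0,0]:
+L1 (α=1/3) → [212/3, 73, 32]
+L2 (α=1/2) → [251/6, 239/2, 39]
+L3 (α=1/4) → [345/8, 777/8, 185/2]
rounded: [43, 97, 92]

(0,0) stack=L1,L2,L3,L4; from [0,0,0]:
L1 α=1/3: [212/3, 73, 32]
L2 α=1/2: [251/6, 239/2, 39]
L3 α=1/4: [345/8, 777/8, 185/2]
L4 α=6/7: [12249/56, 303/8, 1061/14]
→ [219, 38, 76]

at x=0,y=0 over L1,L2,L3,L4,L5:
L1 α=1/3: [212/3, 73, 32]
L2 α=1/2: [251/6, 239/2, 39]
L3 α=1/4: [345/8, 777/8, 185/2]
L4 α=6/7: [12249/56, 303/8, 1061/14]
L5 α=3/5: [27033/140, 483/20, 2069/35]
→ [193, 24, 59]


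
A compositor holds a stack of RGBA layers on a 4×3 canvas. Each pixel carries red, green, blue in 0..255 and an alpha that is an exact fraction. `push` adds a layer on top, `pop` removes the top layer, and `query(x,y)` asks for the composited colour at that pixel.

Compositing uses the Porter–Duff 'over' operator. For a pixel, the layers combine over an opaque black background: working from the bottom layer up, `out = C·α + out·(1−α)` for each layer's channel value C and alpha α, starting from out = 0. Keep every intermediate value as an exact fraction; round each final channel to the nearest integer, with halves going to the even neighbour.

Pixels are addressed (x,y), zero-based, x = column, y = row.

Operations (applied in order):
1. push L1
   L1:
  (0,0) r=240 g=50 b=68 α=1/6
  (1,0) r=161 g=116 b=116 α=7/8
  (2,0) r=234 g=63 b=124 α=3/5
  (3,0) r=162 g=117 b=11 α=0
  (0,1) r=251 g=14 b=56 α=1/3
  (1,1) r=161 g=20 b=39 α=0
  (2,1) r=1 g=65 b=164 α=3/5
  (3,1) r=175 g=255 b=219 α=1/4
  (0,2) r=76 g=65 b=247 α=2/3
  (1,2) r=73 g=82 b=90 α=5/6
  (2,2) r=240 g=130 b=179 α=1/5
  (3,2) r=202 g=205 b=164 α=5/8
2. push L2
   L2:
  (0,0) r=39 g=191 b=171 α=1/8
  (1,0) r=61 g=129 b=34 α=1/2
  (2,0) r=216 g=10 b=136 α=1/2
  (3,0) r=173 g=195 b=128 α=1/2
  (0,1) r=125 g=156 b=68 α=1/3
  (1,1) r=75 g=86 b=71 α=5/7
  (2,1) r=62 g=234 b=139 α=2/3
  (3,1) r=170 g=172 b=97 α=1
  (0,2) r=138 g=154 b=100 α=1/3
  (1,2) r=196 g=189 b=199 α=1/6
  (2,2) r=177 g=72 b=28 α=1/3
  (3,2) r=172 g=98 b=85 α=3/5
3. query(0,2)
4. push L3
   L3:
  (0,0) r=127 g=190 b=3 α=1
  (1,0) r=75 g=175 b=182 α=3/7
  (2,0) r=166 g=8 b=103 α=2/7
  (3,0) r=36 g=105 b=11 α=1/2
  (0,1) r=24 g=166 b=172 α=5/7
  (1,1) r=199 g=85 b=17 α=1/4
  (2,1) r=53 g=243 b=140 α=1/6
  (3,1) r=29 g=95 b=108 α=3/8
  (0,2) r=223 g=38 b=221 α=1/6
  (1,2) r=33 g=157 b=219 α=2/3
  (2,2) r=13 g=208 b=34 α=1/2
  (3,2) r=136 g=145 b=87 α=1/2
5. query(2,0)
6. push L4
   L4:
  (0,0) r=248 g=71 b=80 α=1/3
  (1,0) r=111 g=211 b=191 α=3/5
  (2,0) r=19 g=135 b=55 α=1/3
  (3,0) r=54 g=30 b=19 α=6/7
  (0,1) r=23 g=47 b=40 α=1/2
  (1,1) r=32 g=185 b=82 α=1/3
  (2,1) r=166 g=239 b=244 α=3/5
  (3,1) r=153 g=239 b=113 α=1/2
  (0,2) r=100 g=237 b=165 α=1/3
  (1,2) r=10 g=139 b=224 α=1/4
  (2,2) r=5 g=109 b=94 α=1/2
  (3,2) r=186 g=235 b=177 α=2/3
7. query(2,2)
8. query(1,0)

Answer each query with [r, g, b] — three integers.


query (0,2) [L1,L2] — begin 0,0,0
after L1 α=2/3: [152/3, 130/3, 494/3]
after L2 α=1/3: [718/9, 722/9, 1288/9]
→ [80, 80, 143]

at x=2,y=0 over L1,L2,L3:
after L1 α=3/5: [702/5, 189/5, 372/5]
after L2 α=1/2: [891/5, 239/10, 526/5]
after L3 α=2/7: [1223/7, 271/14, 732/7]
= [175, 19, 105]

(2,2) stack=L1,L2,L3,L4; from [0,0,0]:
L1 α=1/5: [48, 26, 179/5]
L2 α=1/3: [91, 124/3, 166/5]
L3 α=1/2: [52, 374/3, 168/5]
L4 α=1/2: [57/2, 701/6, 319/5]
rounded: [28, 117, 64]

(1,0) stack=L1,L2,L3,L4; from [0,0,0]:
L1 α=7/8: [1127/8, 203/2, 203/2]
L2 α=1/2: [1615/16, 461/4, 271/4]
L3 α=3/7: [2515/28, 986/7, 817/7]
L4 α=3/5: [7177/70, 6403/35, 1129/7]
→ [103, 183, 161]


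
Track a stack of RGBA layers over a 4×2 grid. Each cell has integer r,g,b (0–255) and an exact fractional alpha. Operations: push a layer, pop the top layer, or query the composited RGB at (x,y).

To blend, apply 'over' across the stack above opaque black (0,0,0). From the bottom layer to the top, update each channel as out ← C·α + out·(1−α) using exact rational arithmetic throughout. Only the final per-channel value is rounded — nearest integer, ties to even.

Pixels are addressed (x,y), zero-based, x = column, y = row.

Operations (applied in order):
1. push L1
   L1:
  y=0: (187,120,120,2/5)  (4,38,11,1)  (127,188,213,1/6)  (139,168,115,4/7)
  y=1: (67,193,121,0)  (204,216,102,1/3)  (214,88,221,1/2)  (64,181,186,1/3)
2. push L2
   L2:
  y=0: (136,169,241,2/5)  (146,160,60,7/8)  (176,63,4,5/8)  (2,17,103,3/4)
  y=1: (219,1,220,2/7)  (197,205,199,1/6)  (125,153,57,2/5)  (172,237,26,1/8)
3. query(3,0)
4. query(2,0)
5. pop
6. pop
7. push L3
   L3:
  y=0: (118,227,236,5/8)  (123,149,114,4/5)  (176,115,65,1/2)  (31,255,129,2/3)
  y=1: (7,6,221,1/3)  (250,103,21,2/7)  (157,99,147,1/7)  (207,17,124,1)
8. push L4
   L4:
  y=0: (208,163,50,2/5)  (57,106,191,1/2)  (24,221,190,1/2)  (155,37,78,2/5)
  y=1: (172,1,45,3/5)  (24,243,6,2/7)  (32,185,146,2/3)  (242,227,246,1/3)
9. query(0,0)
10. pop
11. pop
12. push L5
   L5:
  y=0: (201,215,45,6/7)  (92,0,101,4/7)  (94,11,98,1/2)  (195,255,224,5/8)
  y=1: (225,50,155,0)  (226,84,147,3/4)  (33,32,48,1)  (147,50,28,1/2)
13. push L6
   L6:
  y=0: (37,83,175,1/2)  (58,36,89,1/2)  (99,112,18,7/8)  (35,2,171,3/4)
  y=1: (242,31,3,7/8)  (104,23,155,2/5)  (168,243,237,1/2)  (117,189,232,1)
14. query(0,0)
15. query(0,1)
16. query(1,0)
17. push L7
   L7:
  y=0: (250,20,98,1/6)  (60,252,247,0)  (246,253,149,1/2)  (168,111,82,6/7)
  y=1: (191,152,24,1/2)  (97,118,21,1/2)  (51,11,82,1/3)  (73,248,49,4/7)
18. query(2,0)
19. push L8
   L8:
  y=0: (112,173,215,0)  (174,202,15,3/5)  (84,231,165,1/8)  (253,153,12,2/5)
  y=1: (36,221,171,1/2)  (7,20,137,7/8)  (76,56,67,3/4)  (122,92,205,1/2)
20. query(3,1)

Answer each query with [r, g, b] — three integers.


query (3,0) [L1,L2] — begin 0,0,0
after L1 α=4/7: [556/7, 96, 460/7]
after L2 α=3/4: [299/14, 147/4, 2623/28]
→ [21, 37, 94]

(2,0) stack=L1,L2; from [0,0,0]:
L1 α=1/6: [127/6, 94/3, 71/2]
L2 α=5/8: [1887/16, 409/8, 253/16]
rounded: [118, 51, 16]

query (0,0) [L3,L4] — begin 0,0,0
after L3 α=5/8: [295/4, 1135/8, 295/2]
after L4 α=2/5: [2549/20, 6013/40, 217/2]
→ [127, 150, 108]

query (0,0) [L5,L6] — begin 0,0,0
after L5 α=6/7: [1206/7, 1290/7, 270/7]
after L6 α=1/2: [1465/14, 1871/14, 1495/14]
rounded: [105, 134, 107]

(0,1) stack=L5,L6; from [0,0,0]:
after L5 α=0: [0, 0, 0]
after L6 α=7/8: [847/4, 217/8, 21/8]
= [212, 27, 3]

query (1,0) [L5,L6] — begin 0,0,0
L5 α=4/7: [368/7, 0, 404/7]
L6 α=1/2: [387/7, 18, 1027/14]
rounded: [55, 18, 73]

at x=2,y=0 over L5,L6,L7:
+L5 (α=1/2) → [47, 11/2, 49]
+L6 (α=7/8) → [185/2, 1579/16, 175/8]
+L7 (α=1/2) → [677/4, 5627/32, 1367/16]
rounded: [169, 176, 85]

(3,1) stack=L5,L6,L7,L8; from [0,0,0]:
+L5 (α=1/2) → [147/2, 25, 14]
+L6 (α=1) → [117, 189, 232]
+L7 (α=4/7) → [643/7, 1559/7, 892/7]
+L8 (α=1/2) → [1497/14, 2203/14, 2327/14]
→ [107, 157, 166]


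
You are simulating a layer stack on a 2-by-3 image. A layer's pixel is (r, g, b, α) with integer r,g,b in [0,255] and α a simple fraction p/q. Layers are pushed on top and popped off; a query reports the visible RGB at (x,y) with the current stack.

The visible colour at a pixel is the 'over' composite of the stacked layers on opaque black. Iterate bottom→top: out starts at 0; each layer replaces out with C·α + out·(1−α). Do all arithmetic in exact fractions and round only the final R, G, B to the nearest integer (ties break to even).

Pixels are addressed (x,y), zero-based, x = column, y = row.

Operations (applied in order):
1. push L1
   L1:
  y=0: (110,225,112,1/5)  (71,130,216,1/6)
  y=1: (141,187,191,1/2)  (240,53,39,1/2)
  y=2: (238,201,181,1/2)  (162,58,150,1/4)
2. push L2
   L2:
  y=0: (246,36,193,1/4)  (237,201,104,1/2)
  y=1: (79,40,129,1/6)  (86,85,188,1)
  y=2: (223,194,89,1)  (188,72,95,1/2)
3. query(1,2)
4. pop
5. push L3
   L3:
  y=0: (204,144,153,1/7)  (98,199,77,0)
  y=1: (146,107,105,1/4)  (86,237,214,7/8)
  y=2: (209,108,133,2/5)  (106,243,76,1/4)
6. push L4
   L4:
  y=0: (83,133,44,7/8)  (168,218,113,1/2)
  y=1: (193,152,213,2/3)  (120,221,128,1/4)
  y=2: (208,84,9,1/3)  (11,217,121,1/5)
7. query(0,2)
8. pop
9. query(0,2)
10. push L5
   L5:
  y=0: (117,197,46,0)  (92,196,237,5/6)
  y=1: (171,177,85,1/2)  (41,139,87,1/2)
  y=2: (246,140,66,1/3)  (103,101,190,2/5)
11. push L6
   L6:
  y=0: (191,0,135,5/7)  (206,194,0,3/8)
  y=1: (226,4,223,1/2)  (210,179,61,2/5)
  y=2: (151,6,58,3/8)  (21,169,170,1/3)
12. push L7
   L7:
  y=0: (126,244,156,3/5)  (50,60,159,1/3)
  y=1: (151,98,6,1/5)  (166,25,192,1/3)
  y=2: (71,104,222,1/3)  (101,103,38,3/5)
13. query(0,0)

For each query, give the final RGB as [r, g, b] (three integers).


(1,2) stack=L1,L2; from [0,0,0]:
+L1 (α=1/4) → [81/2, 29/2, 75/2]
+L2 (α=1/2) → [457/4, 173/4, 265/4]
rounded: [114, 43, 66]

(0,2) stack=L1,L3,L4; from [0,0,0]:
after L1 α=1/2: [119, 201/2, 181/2]
after L3 α=2/5: [155, 207/2, 215/2]
after L4 α=1/3: [518/3, 97, 224/3]
→ [173, 97, 75]

(0,2) stack=L1,L3; from [0,0,0]:
L1 α=1/2: [119, 201/2, 181/2]
L3 α=2/5: [155, 207/2, 215/2]
= [155, 104, 108]

query (0,0) [L1,L3,L5,L6,L7] — begin 0,0,0
after L1 α=1/5: [22, 45, 112/5]
after L3 α=1/7: [48, 414/7, 1437/35]
after L5 α=0: [48, 414/7, 1437/35]
after L6 α=5/7: [1051/7, 828/49, 26499/245]
after L7 α=3/5: [4748/35, 37524/245, 167658/1225]
→ [136, 153, 137]


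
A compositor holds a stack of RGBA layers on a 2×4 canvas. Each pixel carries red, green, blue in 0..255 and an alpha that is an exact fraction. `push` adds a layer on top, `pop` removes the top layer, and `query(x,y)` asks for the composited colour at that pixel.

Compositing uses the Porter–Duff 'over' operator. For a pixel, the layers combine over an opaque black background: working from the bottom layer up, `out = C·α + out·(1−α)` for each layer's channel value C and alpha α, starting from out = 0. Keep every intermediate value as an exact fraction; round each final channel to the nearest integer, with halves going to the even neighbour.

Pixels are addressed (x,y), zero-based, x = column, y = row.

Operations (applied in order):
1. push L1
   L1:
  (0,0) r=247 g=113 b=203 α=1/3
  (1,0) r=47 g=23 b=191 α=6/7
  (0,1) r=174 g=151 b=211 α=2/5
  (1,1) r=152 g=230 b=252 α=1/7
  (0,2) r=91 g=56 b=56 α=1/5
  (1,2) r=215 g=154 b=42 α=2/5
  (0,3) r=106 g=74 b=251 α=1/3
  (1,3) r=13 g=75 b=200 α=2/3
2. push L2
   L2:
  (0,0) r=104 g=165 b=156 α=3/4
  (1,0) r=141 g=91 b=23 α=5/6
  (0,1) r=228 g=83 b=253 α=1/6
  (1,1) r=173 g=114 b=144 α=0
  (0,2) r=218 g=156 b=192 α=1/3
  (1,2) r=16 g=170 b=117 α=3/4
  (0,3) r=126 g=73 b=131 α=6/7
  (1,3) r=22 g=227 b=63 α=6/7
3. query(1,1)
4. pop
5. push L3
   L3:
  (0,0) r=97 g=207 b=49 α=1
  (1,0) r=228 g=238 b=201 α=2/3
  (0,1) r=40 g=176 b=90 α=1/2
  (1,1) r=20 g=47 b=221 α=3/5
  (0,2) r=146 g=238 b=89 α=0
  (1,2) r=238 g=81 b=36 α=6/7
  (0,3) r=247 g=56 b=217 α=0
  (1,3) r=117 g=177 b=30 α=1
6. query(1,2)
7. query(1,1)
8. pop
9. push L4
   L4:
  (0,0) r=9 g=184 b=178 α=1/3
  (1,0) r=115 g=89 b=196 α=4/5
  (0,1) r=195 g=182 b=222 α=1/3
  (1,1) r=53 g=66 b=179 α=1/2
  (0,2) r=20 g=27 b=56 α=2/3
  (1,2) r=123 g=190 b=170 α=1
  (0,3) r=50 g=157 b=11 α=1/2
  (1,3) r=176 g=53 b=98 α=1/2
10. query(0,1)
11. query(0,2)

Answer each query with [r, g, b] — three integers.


at x=1,y=1 over L1,L2:
L1 α=1/7: [152/7, 230/7, 36]
L2 α=0: [152/7, 230/7, 36]
= [22, 33, 36]

query (1,2) [L1,L3] — begin 0,0,0
after L1 α=2/5: [86, 308/5, 84/5]
after L3 α=6/7: [1514/7, 2738/35, 1164/35]
= [216, 78, 33]

(1,1) stack=L1,L3; from [0,0,0]:
L1 α=1/7: [152/7, 230/7, 36]
L3 α=3/5: [724/35, 1447/35, 147]
→ [21, 41, 147]

(0,1) stack=L1,L4; from [0,0,0]:
after L1 α=2/5: [348/5, 302/5, 422/5]
after L4 α=1/3: [557/5, 1514/15, 1954/15]
→ [111, 101, 130]

(0,2) stack=L1,L4; from [0,0,0]:
after L1 α=1/5: [91/5, 56/5, 56/5]
after L4 α=2/3: [97/5, 326/15, 616/15]
→ [19, 22, 41]


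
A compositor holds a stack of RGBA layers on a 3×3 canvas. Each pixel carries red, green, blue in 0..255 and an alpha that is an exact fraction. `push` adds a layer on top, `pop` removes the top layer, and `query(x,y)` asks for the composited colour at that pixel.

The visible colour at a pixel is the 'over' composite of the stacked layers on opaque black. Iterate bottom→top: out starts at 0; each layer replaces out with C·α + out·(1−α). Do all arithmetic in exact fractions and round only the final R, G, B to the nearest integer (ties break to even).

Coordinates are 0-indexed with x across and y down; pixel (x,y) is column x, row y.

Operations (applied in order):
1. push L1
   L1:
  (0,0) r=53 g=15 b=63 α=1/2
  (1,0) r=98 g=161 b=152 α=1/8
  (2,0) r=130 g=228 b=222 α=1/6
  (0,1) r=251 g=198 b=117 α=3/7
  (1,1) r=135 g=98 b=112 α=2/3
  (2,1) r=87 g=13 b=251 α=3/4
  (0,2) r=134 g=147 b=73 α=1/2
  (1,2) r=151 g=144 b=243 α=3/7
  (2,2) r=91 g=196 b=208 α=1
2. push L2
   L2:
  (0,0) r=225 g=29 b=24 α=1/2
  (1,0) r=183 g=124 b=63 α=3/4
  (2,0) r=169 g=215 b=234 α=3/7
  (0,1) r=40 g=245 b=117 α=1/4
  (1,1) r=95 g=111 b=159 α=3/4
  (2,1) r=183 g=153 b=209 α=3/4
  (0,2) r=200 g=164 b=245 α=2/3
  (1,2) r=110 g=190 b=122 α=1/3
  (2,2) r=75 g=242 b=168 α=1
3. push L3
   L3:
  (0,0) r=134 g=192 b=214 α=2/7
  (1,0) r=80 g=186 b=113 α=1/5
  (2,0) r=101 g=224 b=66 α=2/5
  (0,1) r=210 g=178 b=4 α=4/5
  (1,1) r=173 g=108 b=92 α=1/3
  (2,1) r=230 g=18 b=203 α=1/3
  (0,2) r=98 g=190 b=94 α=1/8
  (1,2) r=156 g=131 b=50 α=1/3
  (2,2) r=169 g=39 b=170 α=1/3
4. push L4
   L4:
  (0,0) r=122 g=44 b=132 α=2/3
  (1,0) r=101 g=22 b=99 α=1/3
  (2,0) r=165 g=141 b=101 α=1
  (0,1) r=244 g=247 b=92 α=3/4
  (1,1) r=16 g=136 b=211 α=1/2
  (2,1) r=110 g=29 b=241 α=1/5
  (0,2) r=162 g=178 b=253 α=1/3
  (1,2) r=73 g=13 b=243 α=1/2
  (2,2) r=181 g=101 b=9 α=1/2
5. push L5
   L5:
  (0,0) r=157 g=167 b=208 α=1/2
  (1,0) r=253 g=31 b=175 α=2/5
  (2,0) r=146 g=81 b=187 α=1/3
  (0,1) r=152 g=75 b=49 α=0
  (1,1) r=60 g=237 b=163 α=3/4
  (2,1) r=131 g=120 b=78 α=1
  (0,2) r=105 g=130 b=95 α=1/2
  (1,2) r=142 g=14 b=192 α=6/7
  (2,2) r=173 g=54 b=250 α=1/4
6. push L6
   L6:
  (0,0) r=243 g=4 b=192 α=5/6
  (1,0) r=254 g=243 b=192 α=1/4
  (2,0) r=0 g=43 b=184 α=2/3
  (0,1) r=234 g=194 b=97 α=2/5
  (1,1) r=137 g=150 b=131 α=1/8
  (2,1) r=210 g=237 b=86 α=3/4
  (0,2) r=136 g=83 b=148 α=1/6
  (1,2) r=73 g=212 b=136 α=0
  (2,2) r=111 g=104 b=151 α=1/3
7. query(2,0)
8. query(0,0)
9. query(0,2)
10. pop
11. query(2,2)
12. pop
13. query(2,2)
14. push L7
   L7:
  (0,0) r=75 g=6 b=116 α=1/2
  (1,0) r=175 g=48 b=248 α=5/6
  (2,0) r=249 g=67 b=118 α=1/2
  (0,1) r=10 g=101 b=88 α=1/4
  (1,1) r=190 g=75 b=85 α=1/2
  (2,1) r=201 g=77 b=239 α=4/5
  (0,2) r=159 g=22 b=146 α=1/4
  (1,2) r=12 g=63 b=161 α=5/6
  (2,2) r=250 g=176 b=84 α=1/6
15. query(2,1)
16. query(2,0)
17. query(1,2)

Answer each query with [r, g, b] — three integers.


query (2,0) [L1,L2,L3,L4,L5,L6] — begin 0,0,0
L1 α=1/6: [65/3, 38, 37]
L2 α=3/7: [1781/21, 797/7, 850/7]
L3 α=2/5: [639/7, 5527/35, 3474/35]
L4 α=1: [165, 141, 101]
L5 α=1/3: [476/3, 121, 389/3]
L6 α=2/3: [476/9, 69, 1493/9]
rounded: [53, 69, 166]

query (0,0) [L1,L2,L3,L4,L5,L6] — begin 0,0,0
L1 α=1/2: [53/2, 15/2, 63/2]
L2 α=1/2: [503/4, 73/4, 111/4]
L3 α=2/7: [3587/28, 1901/28, 2267/28]
L4 α=2/3: [3473/28, 1455/28, 9659/84]
L5 α=1/2: [7869/56, 6131/56, 27131/168]
L6 α=5/6: [25303/112, 2417/112, 188411/1008]
= [226, 22, 187]

at x=0,y=2 over L1,L2,L3,L4,L5,L6:
L1 α=1/2: [67, 147/2, 73/2]
L2 α=2/3: [467/3, 803/6, 351/2]
L3 α=1/8: [3563/24, 6761/48, 2645/16]
L4 α=1/3: [5507/36, 11033/72, 4669/24]
L5 α=1/2: [9287/72, 20393/144, 6949/48]
L6 α=1/6: [56227/432, 113917/864, 41849/288]
= [130, 132, 145]

query (2,2) [L1,L2,L3,L4,L5] — begin 0,0,0
L1 α=1: [91, 196, 208]
L2 α=1: [75, 242, 168]
L3 α=1/3: [319/3, 523/3, 506/3]
L4 α=1/2: [431/3, 413/3, 533/6]
L5 α=1/4: [151, 467/4, 1033/8]
rounded: [151, 117, 129]

(2,2) stack=L1,L2,L3,L4; from [0,0,0]:
+L1 (α=1) → [91, 196, 208]
+L2 (α=1) → [75, 242, 168]
+L3 (α=1/3) → [319/3, 523/3, 506/3]
+L4 (α=1/2) → [431/3, 413/3, 533/6]
= [144, 138, 89]

query (2,1) [L1,L2,L3,L4,L7] — begin 0,0,0
L1 α=3/4: [261/4, 39/4, 753/4]
L2 α=3/4: [2457/16, 1875/16, 3261/16]
L3 α=1/3: [4297/24, 673/8, 4885/24]
L4 α=1/5: [4957/30, 731/10, 6331/30]
L7 α=4/5: [29077/150, 3811/50, 35011/150]
→ [194, 76, 233]

at x=2,y=0 over L1,L2,L3,L4,L7:
L1 α=1/6: [65/3, 38, 37]
L2 α=3/7: [1781/21, 797/7, 850/7]
L3 α=2/5: [639/7, 5527/35, 3474/35]
L4 α=1: [165, 141, 101]
L7 α=1/2: [207, 104, 219/2]
→ [207, 104, 110]

at x=1,y=2 over L1,L2,L3,L4,L7:
L1 α=3/7: [453/7, 432/7, 729/7]
L2 α=1/3: [1676/21, 2194/21, 2312/21]
L3 α=1/3: [6628/63, 7139/63, 5674/63]
L4 α=1/2: [11227/126, 3979/63, 20983/126]
L7 α=5/6: [18787/756, 11912/189, 122413/756]
rounded: [25, 63, 162]
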